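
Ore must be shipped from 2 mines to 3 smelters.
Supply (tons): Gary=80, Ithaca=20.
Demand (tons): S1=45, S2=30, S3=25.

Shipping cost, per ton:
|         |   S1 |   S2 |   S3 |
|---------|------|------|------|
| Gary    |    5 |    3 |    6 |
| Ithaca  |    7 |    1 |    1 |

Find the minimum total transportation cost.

365

A cheapest plan:
  Gary–S1: 45 × 5 = 225
  Gary–S2: 30 × 3 = 90
  Gary–S3: 5 × 6 = 30
  Ithaca–S3: 20 × 1 = 20
Total = 225 + 90 + 30 + 20 = 365.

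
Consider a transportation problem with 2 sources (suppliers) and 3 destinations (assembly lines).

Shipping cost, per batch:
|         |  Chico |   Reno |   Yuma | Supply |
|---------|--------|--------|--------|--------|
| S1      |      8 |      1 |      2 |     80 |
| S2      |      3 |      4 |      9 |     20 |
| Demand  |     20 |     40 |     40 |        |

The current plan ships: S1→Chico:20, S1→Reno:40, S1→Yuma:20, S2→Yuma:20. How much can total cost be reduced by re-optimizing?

Current plan cost = 20·8 + 40·1 + 20·2 + 20·9 = 420.
Optimal plan:
  S1 to Reno: 40 batches
  S1 to Yuma: 40 batches
  S2 to Chico: 20 batches
Optimal cost = 180.
Saving = 420 − 180 = 240.

240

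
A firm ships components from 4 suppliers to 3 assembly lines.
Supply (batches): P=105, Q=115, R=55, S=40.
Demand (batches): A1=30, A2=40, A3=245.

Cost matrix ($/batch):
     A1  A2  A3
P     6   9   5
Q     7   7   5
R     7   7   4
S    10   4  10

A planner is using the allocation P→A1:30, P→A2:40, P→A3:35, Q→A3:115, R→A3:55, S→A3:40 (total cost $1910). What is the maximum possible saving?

Current plan cost = 30·6 + 40·9 + 35·5 + 115·5 + 55·4 + 40·10 = $1910.
Optimal plan:
  P→A1: 30 × $6 = $180
  P→A3: 75 × $5 = $375
  Q→A3: 115 × $5 = $575
  R→A3: 55 × $4 = $220
  S→A2: 40 × $4 = $160
Optimal cost = $1510.
Saving = 1910 − 1510 = $400.

400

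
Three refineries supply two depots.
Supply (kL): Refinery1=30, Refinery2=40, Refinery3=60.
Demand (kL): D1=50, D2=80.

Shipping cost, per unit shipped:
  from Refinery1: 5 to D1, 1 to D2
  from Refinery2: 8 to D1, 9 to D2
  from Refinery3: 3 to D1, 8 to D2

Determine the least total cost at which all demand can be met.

One minimum-cost allocation:
  Refinery1 to D2: 30 kL
  Refinery2 to D2: 40 kL
  Refinery3 to D1: 50 kL
  Refinery3 to D2: 10 kL
Total cost = 620.

620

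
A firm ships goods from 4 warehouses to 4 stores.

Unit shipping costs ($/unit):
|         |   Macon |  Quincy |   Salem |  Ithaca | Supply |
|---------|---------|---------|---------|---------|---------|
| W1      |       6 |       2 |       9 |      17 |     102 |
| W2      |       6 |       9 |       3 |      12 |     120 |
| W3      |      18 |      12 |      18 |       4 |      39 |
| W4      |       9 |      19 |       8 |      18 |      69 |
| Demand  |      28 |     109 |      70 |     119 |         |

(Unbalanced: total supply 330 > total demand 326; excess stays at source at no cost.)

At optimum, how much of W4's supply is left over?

An optimal plan:
  W1->Quincy: 102 units
  W2->Quincy: 7 units
  W2->Salem: 33 units
  W2->Ithaca: 80 units
  W3->Ithaca: 39 units
  W4->Macon: 28 units
  W4->Salem: 37 units
Total cost = $2030.
W4 ships 65 of its 69, leaving 4.

4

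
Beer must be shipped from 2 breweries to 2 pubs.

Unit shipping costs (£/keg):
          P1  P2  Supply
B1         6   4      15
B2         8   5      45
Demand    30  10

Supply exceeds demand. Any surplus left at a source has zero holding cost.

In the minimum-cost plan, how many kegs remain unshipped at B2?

20

An optimal plan:
  B1 to P1: 15 × £6 = £90
  B2 to P1: 15 × £8 = £120
  B2 to P2: 10 × £5 = £50
Total cost = £260.
B2 ships 25 of its 45, leaving 20.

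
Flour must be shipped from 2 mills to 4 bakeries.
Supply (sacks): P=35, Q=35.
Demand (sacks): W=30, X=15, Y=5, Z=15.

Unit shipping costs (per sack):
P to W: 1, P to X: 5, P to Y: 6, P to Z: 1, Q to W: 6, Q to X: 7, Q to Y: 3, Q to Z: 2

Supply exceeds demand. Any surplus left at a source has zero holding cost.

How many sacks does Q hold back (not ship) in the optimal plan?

An optimal plan:
  P->W: 30 × 1 = 30
  P->X: 5 × 5 = 25
  Q->X: 10 × 7 = 70
  Q->Y: 5 × 3 = 15
  Q->Z: 15 × 2 = 30
Total cost = 170.
Q ships 30 of its 35, leaving 5.

5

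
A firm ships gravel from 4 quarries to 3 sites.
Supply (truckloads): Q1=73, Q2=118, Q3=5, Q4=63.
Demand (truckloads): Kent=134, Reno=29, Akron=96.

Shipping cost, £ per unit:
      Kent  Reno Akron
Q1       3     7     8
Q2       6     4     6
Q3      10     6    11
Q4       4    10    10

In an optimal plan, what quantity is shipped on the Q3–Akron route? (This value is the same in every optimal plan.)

0

Solving gives:
  Q1–Kent: 71 × £3 = £213
  Q1–Akron: 2 × £8 = £16
  Q2–Reno: 24 × £4 = £96
  Q2–Akron: 94 × £6 = £564
  Q3–Reno: 5 × £6 = £30
  Q4–Kent: 63 × £4 = £252
Total cost = £1171.
The route Q3→Akron is not used.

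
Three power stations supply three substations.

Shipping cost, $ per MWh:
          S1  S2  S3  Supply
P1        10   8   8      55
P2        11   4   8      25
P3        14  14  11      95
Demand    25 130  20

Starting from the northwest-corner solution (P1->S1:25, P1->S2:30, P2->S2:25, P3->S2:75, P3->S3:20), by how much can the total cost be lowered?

50

Current plan cost = 25·10 + 30·8 + 25·4 + 75·14 + 20·11 = $1860.
Optimal plan:
  P1->S2: 55 × $8 = $440
  P2->S2: 25 × $4 = $100
  P3->S1: 25 × $14 = $350
  P3->S2: 50 × $14 = $700
  P3->S3: 20 × $11 = $220
Optimal cost = $1810.
Saving = 1860 − 1810 = $50.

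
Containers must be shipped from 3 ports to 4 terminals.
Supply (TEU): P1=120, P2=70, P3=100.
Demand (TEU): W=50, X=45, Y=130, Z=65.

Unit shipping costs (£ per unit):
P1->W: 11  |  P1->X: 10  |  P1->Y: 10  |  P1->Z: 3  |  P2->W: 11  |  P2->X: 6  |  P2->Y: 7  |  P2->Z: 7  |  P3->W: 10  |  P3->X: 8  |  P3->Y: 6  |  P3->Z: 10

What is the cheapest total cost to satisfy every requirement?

A cheapest plan:
  P1→W: 50 × £11 = £550
  P1→Y: 5 × £10 = £50
  P1→Z: 65 × £3 = £195
  P2→X: 45 × £6 = £270
  P2→Y: 25 × £7 = £175
  P3→Y: 100 × £6 = £600
Total = 550 + 50 + 195 + 270 + 175 + 600 = £1840.
(Supply check: P1 ships 120; P2 ships 70; P3 ships 100.)

1840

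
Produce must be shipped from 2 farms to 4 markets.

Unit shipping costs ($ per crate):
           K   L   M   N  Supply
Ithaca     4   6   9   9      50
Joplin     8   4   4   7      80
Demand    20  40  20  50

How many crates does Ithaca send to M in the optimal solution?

0

Optimal shipments:
  Ithaca->K: 20 × $4 = $80
  Ithaca->L: 30 × $6 = $180
  Joplin->L: 10 × $4 = $40
  Joplin->M: 20 × $4 = $80
  Joplin->N: 50 × $7 = $350
Total cost = $730.
The route Ithaca→M is not used.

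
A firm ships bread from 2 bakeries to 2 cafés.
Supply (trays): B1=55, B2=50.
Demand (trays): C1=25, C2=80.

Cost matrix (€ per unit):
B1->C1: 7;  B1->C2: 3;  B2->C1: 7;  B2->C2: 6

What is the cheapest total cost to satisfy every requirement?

490

Optimal allocation:
  B1->C2: 55 trays
  B2->C1: 25 trays
  B2->C2: 25 trays
Total cost = €490.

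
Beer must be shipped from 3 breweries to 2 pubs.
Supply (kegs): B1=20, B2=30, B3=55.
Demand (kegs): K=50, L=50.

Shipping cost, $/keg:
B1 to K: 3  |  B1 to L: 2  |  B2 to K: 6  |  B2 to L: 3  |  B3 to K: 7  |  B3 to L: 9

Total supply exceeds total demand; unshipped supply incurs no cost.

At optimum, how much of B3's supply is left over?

5

An optimal plan:
  B1–L: 20 kegs
  B2–L: 30 kegs
  B3–K: 50 kegs
Total cost = $480.
B3 ships 50 of its 55, leaving 5.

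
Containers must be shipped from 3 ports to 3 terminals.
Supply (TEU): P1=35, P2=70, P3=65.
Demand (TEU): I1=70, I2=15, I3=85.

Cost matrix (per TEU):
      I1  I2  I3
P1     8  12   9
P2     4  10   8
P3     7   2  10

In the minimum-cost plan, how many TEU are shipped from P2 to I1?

Solving gives:
  P1–I3: 35 TEU
  P2–I1: 70 TEU
  P3–I2: 15 TEU
  P3–I3: 50 TEU
Total cost = 1125.
So P2→I1 carries 70 TEU.

70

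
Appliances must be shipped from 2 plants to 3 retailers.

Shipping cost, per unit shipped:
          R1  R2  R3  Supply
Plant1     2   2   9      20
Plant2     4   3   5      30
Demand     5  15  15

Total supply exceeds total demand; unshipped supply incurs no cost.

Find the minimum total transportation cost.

One minimum-cost allocation:
  Plant1→R1: 5 units
  Plant1→R2: 15 units
  Plant2→R3: 15 units
Total cost = 115.

115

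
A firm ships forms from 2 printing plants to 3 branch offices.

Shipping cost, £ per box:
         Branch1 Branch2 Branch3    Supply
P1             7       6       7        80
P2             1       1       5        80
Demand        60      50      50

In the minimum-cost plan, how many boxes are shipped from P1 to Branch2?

30

The minimum-cost plan:
  P1 to Branch2: 30 × £6 = £180
  P1 to Branch3: 50 × £7 = £350
  P2 to Branch1: 60 × £1 = £60
  P2 to Branch2: 20 × £1 = £20
Total cost = £610.
So P1→Branch2 carries 30 boxes.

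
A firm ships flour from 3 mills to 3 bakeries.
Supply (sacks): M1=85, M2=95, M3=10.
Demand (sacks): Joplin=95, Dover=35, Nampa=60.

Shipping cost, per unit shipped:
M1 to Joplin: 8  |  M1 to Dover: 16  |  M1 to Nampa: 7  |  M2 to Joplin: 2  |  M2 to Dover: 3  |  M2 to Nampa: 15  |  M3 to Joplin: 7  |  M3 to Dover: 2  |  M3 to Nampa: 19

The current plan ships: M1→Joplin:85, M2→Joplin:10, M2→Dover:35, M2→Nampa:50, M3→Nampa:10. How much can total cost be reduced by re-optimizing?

890

Current plan cost = 85·8 + 10·2 + 35·3 + 50·15 + 10·19 = 1745.
Optimal plan:
  M1 to Joplin: 25 sacks
  M1 to Nampa: 60 sacks
  M2 to Joplin: 70 sacks
  M2 to Dover: 25 sacks
  M3 to Dover: 10 sacks
Optimal cost = 855.
Saving = 1745 − 855 = 890.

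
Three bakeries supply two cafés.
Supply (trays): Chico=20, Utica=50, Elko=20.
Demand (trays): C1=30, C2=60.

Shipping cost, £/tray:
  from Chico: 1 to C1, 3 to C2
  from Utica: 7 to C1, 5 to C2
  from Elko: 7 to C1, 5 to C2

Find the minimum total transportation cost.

An optimal shipping plan:
  Chico->C1: 20 × £1 = £20
  Utica->C1: 10 × £7 = £70
  Utica->C2: 40 × £5 = £200
  Elko->C2: 20 × £5 = £100
Total = 20 + 70 + 200 + 100 = £390.

390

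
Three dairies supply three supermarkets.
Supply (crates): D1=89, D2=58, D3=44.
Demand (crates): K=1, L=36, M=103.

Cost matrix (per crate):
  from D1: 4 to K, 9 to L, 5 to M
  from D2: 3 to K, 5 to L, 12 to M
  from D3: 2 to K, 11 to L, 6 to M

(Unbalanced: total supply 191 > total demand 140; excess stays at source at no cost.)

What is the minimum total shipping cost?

711

An optimal shipping plan:
  D1->M: 89 crates
  D2->L: 36 crates
  D3->K: 1 crates
  D3->M: 14 crates
Total cost = 711.
(Supply check: D1 ships 89; D2 ships 36; D3 ships 15.)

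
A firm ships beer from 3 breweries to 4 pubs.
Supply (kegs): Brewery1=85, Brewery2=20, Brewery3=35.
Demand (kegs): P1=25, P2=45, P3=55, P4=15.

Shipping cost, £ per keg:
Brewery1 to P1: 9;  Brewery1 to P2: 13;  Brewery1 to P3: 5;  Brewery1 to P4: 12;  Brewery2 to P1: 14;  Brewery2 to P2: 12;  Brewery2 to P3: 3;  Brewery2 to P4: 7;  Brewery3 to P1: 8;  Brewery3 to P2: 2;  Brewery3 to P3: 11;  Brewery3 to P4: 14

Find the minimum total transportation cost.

An optimal shipping plan:
  Brewery1->P1: 25 × £9 = £225
  Brewery1->P2: 10 × £13 = £130
  Brewery1->P3: 50 × £5 = £250
  Brewery2->P3: 5 × £3 = £15
  Brewery2->P4: 15 × £7 = £105
  Brewery3->P2: 35 × £2 = £70
Total = 225 + 130 + 250 + 15 + 105 + 70 = £795.
(Supply check: Brewery1 ships 85; Brewery2 ships 20; Brewery3 ships 35.)

795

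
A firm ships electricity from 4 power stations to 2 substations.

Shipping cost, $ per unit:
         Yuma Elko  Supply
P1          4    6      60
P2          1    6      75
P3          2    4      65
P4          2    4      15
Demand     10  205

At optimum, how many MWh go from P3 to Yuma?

Solving gives:
  P1–Elko: 60 × $6 = $360
  P2–Yuma: 10 × $1 = $10
  P2–Elko: 65 × $6 = $390
  P3–Elko: 65 × $4 = $260
  P4–Elko: 15 × $4 = $60
Total cost = $1080.
The route P3→Yuma is not used.

0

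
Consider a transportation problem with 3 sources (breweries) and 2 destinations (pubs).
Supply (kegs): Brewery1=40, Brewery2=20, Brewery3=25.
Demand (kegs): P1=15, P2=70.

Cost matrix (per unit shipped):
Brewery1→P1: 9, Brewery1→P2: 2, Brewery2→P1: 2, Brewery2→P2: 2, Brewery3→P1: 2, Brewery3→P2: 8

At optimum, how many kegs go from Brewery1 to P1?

Optimal shipments:
  Brewery1→P2: 40 × 2 = 80
  Brewery2→P2: 20 × 2 = 40
  Brewery3→P1: 15 × 2 = 30
  Brewery3→P2: 10 × 8 = 80
Total cost = 230.
The route Brewery1→P1 is not used.

0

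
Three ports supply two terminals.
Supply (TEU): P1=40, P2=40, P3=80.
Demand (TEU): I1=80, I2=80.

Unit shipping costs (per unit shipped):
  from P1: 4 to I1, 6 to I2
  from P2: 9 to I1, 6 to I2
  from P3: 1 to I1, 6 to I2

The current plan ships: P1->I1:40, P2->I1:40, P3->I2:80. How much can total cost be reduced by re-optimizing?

Current plan cost = 40·4 + 40·9 + 80·6 = 1000.
Optimal plan:
  P1->I2: 40 TEU
  P2->I2: 40 TEU
  P3->I1: 80 TEU
Optimal cost = 560.
Saving = 1000 − 560 = 440.

440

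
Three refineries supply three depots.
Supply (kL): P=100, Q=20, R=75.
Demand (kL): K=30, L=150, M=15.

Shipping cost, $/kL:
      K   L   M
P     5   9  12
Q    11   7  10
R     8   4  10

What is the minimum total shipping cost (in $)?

1265

Optimal allocation:
  P→K: 30 × $5 = $150
  P→L: 55 × $9 = $495
  P→M: 15 × $12 = $180
  Q→L: 20 × $7 = $140
  R→L: 75 × $4 = $300
Total = 150 + 495 + 180 + 140 + 300 = $1265.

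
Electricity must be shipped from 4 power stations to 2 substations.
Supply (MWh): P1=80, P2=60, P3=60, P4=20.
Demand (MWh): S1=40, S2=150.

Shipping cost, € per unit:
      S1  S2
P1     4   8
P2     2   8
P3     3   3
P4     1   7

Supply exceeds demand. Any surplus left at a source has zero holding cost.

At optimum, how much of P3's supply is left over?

0

An optimal plan:
  P1–S2: 50 × €8 = €400
  P2–S1: 20 × €2 = €40
  P2–S2: 40 × €8 = €320
  P3–S2: 60 × €3 = €180
  P4–S1: 20 × €1 = €20
Total cost = €960.
P3 ships 60 of its 60, leaving 0.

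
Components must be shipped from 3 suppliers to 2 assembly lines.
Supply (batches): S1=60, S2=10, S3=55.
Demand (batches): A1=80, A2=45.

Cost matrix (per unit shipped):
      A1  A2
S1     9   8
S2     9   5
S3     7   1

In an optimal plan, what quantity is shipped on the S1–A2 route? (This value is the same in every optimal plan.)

The minimum-cost plan:
  S1→A1: 60 × 9 = 540
  S2→A1: 10 × 9 = 90
  S3→A1: 10 × 7 = 70
  S3→A2: 45 × 1 = 45
Total cost = 745.
The route S1→A2 is not used.

0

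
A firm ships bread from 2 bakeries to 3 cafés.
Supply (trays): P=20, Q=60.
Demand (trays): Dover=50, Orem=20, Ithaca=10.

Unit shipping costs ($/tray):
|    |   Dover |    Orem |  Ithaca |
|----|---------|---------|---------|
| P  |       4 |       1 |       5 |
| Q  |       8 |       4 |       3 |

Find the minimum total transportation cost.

An optimal shipping plan:
  P–Dover: 20 × $4 = $80
  Q–Dover: 30 × $8 = $240
  Q–Orem: 20 × $4 = $80
  Q–Ithaca: 10 × $3 = $30
Total = 80 + 240 + 80 + 30 = $430.

430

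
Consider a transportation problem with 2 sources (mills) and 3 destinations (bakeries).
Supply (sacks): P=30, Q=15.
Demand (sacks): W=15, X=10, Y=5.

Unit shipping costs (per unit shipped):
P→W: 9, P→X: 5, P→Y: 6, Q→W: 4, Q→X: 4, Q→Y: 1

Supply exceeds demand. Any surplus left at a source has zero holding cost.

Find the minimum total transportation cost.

An optimal shipping plan:
  P->W: 5 × 9 = 45
  P->X: 10 × 5 = 50
  Q->W: 10 × 4 = 40
  Q->Y: 5 × 1 = 5
Total = 45 + 50 + 40 + 5 = 140.
(Supply check: P ships 15; Q ships 15.)

140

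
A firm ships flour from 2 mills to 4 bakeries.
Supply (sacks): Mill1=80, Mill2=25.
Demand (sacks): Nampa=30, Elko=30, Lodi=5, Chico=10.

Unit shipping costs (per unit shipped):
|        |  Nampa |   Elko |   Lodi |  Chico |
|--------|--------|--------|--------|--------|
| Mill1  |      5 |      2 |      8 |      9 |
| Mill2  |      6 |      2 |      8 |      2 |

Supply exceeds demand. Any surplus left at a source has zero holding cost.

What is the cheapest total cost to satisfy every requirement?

270

A cheapest plan:
  Mill1→Nampa: 30 × 5 = 150
  Mill1→Elko: 15 × 2 = 30
  Mill1→Lodi: 5 × 8 = 40
  Mill2→Elko: 15 × 2 = 30
  Mill2→Chico: 10 × 2 = 20
Total = 150 + 30 + 40 + 30 + 20 = 270.
(Supply check: Mill1 ships 50; Mill2 ships 25.)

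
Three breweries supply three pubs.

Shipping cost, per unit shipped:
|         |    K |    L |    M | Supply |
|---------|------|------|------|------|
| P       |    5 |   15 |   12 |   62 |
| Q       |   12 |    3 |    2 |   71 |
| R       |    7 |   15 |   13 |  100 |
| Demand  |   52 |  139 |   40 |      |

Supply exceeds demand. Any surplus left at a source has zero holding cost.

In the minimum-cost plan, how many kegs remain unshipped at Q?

An optimal plan:
  P to K: 52 kegs
  P to M: 10 kegs
  Q to L: 71 kegs
  R to L: 68 kegs
  R to M: 30 kegs
Total cost = 2003.
Q ships 71 of its 71, leaving 0.

0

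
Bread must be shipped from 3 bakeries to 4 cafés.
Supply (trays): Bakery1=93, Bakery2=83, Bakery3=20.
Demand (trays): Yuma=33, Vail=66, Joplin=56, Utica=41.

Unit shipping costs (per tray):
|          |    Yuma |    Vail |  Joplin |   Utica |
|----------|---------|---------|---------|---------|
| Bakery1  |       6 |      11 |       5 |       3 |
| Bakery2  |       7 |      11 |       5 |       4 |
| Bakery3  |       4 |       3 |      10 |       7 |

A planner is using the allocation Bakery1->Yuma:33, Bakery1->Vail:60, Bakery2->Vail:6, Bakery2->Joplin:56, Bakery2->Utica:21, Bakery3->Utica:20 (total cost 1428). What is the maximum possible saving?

Current plan cost = 33·6 + 60·11 + 6·11 + 56·5 + 21·4 + 20·7 = 1428.
Optimal plan:
  Bakery1–Yuma: 33 trays
  Bakery1–Vail: 19 trays
  Bakery1–Utica: 41 trays
  Bakery2–Vail: 27 trays
  Bakery2–Joplin: 56 trays
  Bakery3–Vail: 20 trays
Optimal cost = 1167.
Saving = 1428 − 1167 = 261.

261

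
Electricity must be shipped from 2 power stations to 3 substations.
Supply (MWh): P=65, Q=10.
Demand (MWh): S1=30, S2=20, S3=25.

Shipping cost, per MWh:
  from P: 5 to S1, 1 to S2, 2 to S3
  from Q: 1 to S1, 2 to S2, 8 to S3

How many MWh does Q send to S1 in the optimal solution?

10

The minimum-cost plan:
  P→S1: 20 × 5 = 100
  P→S2: 20 × 1 = 20
  P→S3: 25 × 2 = 50
  Q→S1: 10 × 1 = 10
Total cost = 180.
So Q→S1 carries 10 MWh.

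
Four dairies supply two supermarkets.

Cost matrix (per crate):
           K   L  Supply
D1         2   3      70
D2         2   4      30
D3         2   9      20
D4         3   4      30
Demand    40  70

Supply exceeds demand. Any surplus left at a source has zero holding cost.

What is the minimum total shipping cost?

290

Optimal allocation:
  D1→L: 70 crates
  D2→K: 20 crates
  D3→K: 20 crates
Total cost = 290.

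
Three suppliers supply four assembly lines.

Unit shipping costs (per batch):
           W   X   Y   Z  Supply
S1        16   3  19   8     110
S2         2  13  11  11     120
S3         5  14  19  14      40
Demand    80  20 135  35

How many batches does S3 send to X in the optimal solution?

0

Optimal shipments:
  S1->X: 20 × 3 = 60
  S1->Y: 55 × 19 = 1045
  S1->Z: 35 × 8 = 280
  S2->W: 40 × 2 = 80
  S2->Y: 80 × 11 = 880
  S3->W: 40 × 5 = 200
Total cost = 2545.
The route S3→X is not used.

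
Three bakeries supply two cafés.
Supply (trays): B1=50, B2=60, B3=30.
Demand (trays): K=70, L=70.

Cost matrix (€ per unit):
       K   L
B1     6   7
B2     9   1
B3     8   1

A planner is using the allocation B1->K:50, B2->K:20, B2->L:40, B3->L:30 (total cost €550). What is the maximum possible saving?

Current plan cost = 50·6 + 20·9 + 40·1 + 30·1 = €550.
Optimal plan:
  B1->K: 50 × €6 = €300
  B2->L: 60 × €1 = €60
  B3->K: 20 × €8 = €160
  B3->L: 10 × €1 = €10
Optimal cost = €530.
Saving = 550 − 530 = €20.

20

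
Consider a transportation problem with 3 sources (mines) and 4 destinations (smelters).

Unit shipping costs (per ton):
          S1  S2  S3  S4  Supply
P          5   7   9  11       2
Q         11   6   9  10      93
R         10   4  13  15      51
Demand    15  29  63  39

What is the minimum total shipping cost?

1249

An optimal shipping plan:
  P–S1: 2 × 5 = 10
  Q–S3: 54 × 9 = 486
  Q–S4: 39 × 10 = 390
  R–S1: 13 × 10 = 130
  R–S2: 29 × 4 = 116
  R–S3: 9 × 13 = 117
Total = 10 + 486 + 390 + 130 + 116 + 117 = 1249.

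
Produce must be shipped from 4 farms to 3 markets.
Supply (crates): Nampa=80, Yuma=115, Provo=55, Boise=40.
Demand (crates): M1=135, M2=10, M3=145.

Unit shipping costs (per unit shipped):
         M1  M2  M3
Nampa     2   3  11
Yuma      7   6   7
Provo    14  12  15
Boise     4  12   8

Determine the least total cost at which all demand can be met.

1905

One minimum-cost allocation:
  Nampa to M1: 80 × 2 = 160
  Yuma to M3: 115 × 7 = 805
  Provo to M1: 15 × 14 = 210
  Provo to M2: 10 × 12 = 120
  Provo to M3: 30 × 15 = 450
  Boise to M1: 40 × 4 = 160
Total = 160 + 805 + 210 + 120 + 450 + 160 = 1905.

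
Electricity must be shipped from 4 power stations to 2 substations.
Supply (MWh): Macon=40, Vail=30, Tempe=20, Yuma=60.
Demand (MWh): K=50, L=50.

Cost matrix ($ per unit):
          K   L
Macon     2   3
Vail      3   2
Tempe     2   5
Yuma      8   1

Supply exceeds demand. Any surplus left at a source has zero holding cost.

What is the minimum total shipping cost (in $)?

150

An optimal shipping plan:
  Macon–K: 30 MWh
  Tempe–K: 20 MWh
  Yuma–L: 50 MWh
Total cost = $150.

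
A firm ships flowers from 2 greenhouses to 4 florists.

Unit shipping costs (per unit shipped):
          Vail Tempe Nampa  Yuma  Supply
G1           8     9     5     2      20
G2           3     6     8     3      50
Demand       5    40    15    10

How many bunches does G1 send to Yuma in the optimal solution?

The minimum-cost plan:
  G1–Nampa: 15 × 5 = 75
  G1–Yuma: 5 × 2 = 10
  G2–Vail: 5 × 3 = 15
  G2–Tempe: 40 × 6 = 240
  G2–Yuma: 5 × 3 = 15
Total cost = 355.
So G1→Yuma carries 5 bunches.

5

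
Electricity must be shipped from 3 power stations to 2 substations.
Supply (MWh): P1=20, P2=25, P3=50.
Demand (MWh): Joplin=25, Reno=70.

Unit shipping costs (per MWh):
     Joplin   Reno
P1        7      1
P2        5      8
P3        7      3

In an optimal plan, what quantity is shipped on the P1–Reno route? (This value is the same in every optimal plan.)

20

Solving gives:
  P1->Reno: 20 × 1 = 20
  P2->Joplin: 25 × 5 = 125
  P3->Reno: 50 × 3 = 150
Total cost = 295.
So P1→Reno carries 20 MWh.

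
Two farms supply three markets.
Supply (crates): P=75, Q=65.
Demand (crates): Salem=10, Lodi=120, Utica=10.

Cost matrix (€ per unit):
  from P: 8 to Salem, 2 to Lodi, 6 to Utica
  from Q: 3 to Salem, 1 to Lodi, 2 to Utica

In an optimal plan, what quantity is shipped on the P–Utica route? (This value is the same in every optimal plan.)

0

Optimal shipments:
  P–Lodi: 75 × €2 = €150
  Q–Salem: 10 × €3 = €30
  Q–Lodi: 45 × €1 = €45
  Q–Utica: 10 × €2 = €20
Total cost = €245.
The route P→Utica is not used.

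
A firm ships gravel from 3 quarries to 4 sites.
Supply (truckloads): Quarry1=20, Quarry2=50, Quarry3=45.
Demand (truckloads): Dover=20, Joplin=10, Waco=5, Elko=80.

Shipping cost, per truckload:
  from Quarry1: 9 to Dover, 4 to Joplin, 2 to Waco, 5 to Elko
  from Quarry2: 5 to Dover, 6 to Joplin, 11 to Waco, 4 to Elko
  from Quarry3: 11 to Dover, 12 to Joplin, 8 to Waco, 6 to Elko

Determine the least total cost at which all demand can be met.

Optimal allocation:
  Quarry1–Joplin: 10 × 4 = 40
  Quarry1–Waco: 5 × 2 = 10
  Quarry1–Elko: 5 × 5 = 25
  Quarry2–Dover: 20 × 5 = 100
  Quarry2–Elko: 30 × 4 = 120
  Quarry3–Elko: 45 × 6 = 270
Total = 40 + 10 + 25 + 100 + 120 + 270 = 565.

565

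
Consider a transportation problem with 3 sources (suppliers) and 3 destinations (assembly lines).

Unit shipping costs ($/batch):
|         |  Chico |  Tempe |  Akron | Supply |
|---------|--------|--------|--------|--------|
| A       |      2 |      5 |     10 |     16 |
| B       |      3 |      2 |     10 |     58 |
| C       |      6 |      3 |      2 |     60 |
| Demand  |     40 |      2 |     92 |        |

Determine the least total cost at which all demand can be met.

548

A cheapest plan:
  A–Chico: 16 batches
  B–Chico: 24 batches
  B–Tempe: 2 batches
  B–Akron: 32 batches
  C–Akron: 60 batches
Total cost = $548.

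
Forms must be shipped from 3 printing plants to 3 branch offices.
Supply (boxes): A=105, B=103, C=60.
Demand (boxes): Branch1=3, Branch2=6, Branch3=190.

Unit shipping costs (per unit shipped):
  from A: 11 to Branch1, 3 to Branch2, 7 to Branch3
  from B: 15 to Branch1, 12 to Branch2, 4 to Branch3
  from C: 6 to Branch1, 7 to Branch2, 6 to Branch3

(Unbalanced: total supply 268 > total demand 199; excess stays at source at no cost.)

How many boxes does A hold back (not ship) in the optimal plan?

Minimum-cost shipments:
  A to Branch2: 6 × 3 = 18
  A to Branch3: 30 × 7 = 210
  B to Branch3: 103 × 4 = 412
  C to Branch1: 3 × 6 = 18
  C to Branch3: 57 × 6 = 342
Total cost = 1000.
A ships 36 of its 105, leaving 69.

69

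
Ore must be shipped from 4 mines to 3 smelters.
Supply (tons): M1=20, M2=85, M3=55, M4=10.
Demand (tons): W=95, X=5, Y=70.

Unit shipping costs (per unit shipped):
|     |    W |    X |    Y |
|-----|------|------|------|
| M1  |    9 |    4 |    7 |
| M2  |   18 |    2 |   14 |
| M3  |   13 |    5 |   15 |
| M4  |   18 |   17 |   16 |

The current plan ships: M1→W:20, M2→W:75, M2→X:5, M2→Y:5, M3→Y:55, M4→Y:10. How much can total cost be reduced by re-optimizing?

Current plan cost = 20·9 + 75·18 + 5·2 + 5·14 + 55·15 + 10·16 = 2595.
Optimal plan:
  M1→W: 20 × 9 = 180
  M2→W: 10 × 18 = 180
  M2→X: 5 × 2 = 10
  M2→Y: 70 × 14 = 980
  M3→W: 55 × 13 = 715
  M4→W: 10 × 18 = 180
Optimal cost = 2245.
Saving = 2595 − 2245 = 350.

350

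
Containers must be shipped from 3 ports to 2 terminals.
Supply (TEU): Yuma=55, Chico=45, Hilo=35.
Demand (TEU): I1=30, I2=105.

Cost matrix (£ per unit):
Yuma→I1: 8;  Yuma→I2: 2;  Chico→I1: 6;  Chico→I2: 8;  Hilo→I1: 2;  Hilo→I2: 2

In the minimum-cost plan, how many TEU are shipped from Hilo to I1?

Solving gives:
  Yuma–I2: 55 × £2 = £110
  Chico–I1: 30 × £6 = £180
  Chico–I2: 15 × £8 = £120
  Hilo–I2: 35 × £2 = £70
Total cost = £480.
The route Hilo→I1 is not used.

0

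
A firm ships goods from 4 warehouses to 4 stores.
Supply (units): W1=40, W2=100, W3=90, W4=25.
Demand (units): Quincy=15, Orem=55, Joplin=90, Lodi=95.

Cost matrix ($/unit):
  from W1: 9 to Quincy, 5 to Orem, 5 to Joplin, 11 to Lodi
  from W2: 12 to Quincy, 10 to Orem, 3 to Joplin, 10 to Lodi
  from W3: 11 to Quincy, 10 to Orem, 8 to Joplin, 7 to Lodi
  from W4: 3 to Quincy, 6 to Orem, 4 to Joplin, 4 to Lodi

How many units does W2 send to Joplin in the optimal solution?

90

The minimum-cost plan:
  W1→Orem: 40 × $5 = $200
  W2→Orem: 10 × $10 = $100
  W2→Joplin: 90 × $3 = $270
  W3→Lodi: 90 × $7 = $630
  W4→Quincy: 15 × $3 = $45
  W4→Orem: 5 × $6 = $30
  W4→Lodi: 5 × $4 = $20
Total cost = $1295.
So W2→Joplin carries 90 units.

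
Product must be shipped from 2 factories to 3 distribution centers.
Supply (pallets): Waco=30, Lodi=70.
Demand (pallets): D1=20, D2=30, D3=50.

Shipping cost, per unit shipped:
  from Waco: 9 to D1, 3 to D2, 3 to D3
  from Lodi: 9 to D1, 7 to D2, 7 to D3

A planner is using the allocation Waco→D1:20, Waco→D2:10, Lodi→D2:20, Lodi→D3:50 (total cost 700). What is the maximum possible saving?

Current plan cost = 20·9 + 10·3 + 20·7 + 50·7 = 700.
Optimal plan:
  Waco->D2: 30 × 3 = 90
  Lodi->D1: 20 × 9 = 180
  Lodi->D3: 50 × 7 = 350
Optimal cost = 620.
Saving = 700 − 620 = 80.

80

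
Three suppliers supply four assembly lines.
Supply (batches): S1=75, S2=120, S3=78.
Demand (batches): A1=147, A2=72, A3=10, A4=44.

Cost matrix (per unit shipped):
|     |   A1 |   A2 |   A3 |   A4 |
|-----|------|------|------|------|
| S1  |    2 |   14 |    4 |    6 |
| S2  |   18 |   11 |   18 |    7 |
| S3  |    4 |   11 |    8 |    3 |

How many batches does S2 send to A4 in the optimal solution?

44

The minimum-cost plan:
  S1->A1: 69 batches
  S1->A3: 6 batches
  S2->A2: 72 batches
  S2->A3: 4 batches
  S2->A4: 44 batches
  S3->A1: 78 batches
Total cost = 1646.
So S2→A4 carries 44 batches.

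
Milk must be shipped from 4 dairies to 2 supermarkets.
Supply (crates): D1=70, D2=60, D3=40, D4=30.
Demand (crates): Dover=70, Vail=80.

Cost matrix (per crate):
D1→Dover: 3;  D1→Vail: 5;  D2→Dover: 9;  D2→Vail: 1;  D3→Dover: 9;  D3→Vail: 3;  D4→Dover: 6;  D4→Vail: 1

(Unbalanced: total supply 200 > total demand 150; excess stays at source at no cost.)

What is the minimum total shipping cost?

Optimal allocation:
  D1–Dover: 70 × 3 = 210
  D2–Vail: 60 × 1 = 60
  D4–Vail: 20 × 1 = 20
Total = 210 + 60 + 20 = 290.

290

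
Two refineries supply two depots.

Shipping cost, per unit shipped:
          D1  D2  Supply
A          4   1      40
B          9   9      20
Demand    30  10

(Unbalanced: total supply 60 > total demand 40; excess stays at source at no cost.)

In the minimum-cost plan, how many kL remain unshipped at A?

An optimal plan:
  A→D1: 30 × 4 = 120
  A→D2: 10 × 1 = 10
Total cost = 130.
A ships 40 of its 40, leaving 0.

0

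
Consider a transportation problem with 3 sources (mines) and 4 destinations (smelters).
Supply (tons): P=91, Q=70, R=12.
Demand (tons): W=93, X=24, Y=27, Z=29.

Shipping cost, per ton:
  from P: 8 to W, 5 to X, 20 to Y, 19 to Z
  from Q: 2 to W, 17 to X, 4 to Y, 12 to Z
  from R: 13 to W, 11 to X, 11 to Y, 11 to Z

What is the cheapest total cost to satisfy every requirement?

A cheapest plan:
  P–W: 67 × 8 = 536
  P–X: 24 × 5 = 120
  Q–W: 26 × 2 = 52
  Q–Y: 27 × 4 = 108
  Q–Z: 17 × 12 = 204
  R–Z: 12 × 11 = 132
Total = 536 + 120 + 52 + 108 + 204 + 132 = 1152.
(Supply check: P ships 91; Q ships 70; R ships 12.)

1152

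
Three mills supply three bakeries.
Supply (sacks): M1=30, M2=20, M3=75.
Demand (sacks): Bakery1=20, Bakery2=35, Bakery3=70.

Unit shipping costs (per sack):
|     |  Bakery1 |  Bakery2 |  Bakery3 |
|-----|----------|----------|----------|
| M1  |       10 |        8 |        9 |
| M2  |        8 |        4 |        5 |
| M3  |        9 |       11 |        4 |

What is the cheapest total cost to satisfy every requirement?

A cheapest plan:
  M1 to Bakery1: 15 × 10 = 150
  M1 to Bakery2: 15 × 8 = 120
  M2 to Bakery2: 20 × 4 = 80
  M3 to Bakery1: 5 × 9 = 45
  M3 to Bakery3: 70 × 4 = 280
Total = 150 + 120 + 80 + 45 + 280 = 675.

675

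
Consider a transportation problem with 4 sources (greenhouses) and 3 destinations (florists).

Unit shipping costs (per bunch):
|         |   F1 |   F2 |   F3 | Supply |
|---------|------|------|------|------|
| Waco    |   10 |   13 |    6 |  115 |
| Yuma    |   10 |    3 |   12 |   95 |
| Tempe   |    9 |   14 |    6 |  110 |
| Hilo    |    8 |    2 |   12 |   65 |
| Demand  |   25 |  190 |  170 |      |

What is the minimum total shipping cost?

2050

An optimal shipping plan:
  Waco→F2: 30 bunches
  Waco→F3: 85 bunches
  Yuma→F2: 95 bunches
  Tempe→F1: 25 bunches
  Tempe→F3: 85 bunches
  Hilo→F2: 65 bunches
Total cost = 2050.
(Supply check: Waco ships 115; Yuma ships 95; Tempe ships 110; Hilo ships 65.)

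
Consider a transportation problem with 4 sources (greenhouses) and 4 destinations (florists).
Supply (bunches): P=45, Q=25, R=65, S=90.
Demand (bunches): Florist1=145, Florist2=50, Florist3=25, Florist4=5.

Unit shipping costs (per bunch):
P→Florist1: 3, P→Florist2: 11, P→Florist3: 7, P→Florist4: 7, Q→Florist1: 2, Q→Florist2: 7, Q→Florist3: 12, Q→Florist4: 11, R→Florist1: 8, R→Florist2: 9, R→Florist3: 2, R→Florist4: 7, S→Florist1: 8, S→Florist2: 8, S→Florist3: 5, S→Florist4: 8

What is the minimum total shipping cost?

A cheapest plan:
  P→Florist1: 45 × 3 = 135
  Q→Florist1: 25 × 2 = 50
  R→Florist1: 35 × 8 = 280
  R→Florist3: 25 × 2 = 50
  R→Florist4: 5 × 7 = 35
  S→Florist1: 40 × 8 = 320
  S→Florist2: 50 × 8 = 400
Total = 135 + 50 + 280 + 50 + 35 + 320 + 400 = 1270.

1270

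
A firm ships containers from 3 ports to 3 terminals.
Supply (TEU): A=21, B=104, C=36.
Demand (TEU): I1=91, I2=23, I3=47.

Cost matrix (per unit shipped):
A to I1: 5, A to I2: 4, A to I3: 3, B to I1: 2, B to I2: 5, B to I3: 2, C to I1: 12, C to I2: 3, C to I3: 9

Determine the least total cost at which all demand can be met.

457

A cheapest plan:
  A–I3: 21 × 3 = 63
  B–I1: 91 × 2 = 182
  B–I3: 13 × 2 = 26
  C–I2: 23 × 3 = 69
  C–I3: 13 × 9 = 117
Total = 63 + 182 + 26 + 69 + 117 = 457.
(Supply check: A ships 21; B ships 104; C ships 36.)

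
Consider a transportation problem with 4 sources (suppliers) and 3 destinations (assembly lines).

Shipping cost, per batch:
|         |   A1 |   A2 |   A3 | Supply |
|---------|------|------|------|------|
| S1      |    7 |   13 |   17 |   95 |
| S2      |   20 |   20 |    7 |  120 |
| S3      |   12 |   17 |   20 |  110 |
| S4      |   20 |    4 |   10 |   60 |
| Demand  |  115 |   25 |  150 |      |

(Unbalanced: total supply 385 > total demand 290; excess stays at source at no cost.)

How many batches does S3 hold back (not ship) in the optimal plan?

Minimum-cost shipments:
  S1→A1: 95 batches
  S2→A3: 120 batches
  S3→A1: 20 batches
  S4→A2: 25 batches
  S4→A3: 30 batches
Total cost = 2145.
S3 ships 20 of its 110, leaving 90.

90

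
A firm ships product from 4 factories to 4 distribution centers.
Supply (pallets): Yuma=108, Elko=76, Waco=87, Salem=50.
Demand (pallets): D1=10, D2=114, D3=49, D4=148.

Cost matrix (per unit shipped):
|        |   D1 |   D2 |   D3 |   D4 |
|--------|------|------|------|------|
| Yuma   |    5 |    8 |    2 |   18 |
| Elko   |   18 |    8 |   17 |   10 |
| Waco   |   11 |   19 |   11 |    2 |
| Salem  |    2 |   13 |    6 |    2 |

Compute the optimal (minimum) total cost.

One minimum-cost allocation:
  Yuma→D1: 10 pallets
  Yuma→D2: 49 pallets
  Yuma→D3: 49 pallets
  Elko→D2: 65 pallets
  Elko→D4: 11 pallets
  Waco→D4: 87 pallets
  Salem→D4: 50 pallets
Total cost = 1444.
(Supply check: Yuma ships 108; Elko ships 76; Waco ships 87; Salem ships 50.)

1444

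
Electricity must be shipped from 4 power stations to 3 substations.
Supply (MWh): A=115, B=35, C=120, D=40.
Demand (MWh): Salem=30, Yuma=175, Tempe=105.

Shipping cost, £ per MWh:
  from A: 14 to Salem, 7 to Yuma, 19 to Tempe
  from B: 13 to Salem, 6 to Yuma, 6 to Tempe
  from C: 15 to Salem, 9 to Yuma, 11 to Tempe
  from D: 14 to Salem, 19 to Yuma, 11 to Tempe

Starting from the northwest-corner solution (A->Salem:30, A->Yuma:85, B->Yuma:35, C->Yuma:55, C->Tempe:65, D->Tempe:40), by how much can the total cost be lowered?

Current plan cost = 30·14 + 85·7 + 35·6 + 55·9 + 65·11 + 40·11 = £2875.
Optimal plan:
  A→Yuma: 115 MWh
  B→Tempe: 35 MWh
  C→Yuma: 60 MWh
  C→Tempe: 60 MWh
  D→Salem: 30 MWh
  D→Tempe: 10 MWh
Optimal cost = £2745.
Saving = 2875 − 2745 = £130.

130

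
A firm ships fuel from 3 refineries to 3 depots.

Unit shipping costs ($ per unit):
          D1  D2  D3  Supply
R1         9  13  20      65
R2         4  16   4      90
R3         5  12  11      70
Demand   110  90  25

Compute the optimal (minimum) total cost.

Optimal allocation:
  R1->D2: 65 × $13 = $845
  R2->D1: 65 × $4 = $260
  R2->D3: 25 × $4 = $100
  R3->D1: 45 × $5 = $225
  R3->D2: 25 × $12 = $300
Total = 845 + 260 + 100 + 225 + 300 = $1730.
(Supply check: R1 ships 65; R2 ships 90; R3 ships 70.)

1730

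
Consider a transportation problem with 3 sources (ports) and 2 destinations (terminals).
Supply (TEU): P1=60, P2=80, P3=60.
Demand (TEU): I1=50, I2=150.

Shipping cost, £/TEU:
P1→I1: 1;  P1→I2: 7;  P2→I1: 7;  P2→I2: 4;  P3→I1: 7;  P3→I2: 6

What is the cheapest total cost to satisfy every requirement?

An optimal shipping plan:
  P1→I1: 50 × £1 = £50
  P1→I2: 10 × £7 = £70
  P2→I2: 80 × £4 = £320
  P3→I2: 60 × £6 = £360
Total = 50 + 70 + 320 + 360 = £800.

800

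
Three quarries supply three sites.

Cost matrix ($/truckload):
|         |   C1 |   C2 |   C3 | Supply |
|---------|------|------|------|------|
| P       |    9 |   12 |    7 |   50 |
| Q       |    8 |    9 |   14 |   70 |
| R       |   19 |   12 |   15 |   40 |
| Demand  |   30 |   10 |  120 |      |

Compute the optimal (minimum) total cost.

1700

One minimum-cost allocation:
  P→C3: 50 × $7 = $350
  Q→C1: 30 × $8 = $240
  Q→C2: 10 × $9 = $90
  Q→C3: 30 × $14 = $420
  R→C3: 40 × $15 = $600
Total = 350 + 240 + 90 + 420 + 600 = $1700.
(Supply check: P ships 50; Q ships 70; R ships 40.)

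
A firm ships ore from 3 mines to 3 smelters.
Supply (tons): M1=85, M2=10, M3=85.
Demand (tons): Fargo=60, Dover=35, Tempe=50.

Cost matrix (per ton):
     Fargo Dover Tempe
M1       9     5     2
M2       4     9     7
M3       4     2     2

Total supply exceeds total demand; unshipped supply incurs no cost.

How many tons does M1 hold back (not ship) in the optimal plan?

35

Minimum-cost shipments:
  M1 to Tempe: 50 × 2 = 100
  M2 to Fargo: 10 × 4 = 40
  M3 to Fargo: 50 × 4 = 200
  M3 to Dover: 35 × 2 = 70
Total cost = 410.
M1 ships 50 of its 85, leaving 35.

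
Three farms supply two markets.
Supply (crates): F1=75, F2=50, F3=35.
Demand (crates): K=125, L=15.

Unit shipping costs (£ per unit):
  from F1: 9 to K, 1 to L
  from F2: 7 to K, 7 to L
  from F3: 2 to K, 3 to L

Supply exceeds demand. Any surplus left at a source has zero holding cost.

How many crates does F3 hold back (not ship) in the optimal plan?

Minimum-cost shipments:
  F1→K: 40 × £9 = £360
  F1→L: 15 × £1 = £15
  F2→K: 50 × £7 = £350
  F3→K: 35 × £2 = £70
Total cost = £795.
F3 ships 35 of its 35, leaving 0.

0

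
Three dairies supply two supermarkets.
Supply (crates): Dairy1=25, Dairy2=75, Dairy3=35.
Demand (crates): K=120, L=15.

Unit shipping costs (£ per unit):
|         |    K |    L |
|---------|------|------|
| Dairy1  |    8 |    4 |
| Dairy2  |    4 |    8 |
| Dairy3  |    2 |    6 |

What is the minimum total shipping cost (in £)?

A cheapest plan:
  Dairy1 to K: 10 × £8 = £80
  Dairy1 to L: 15 × £4 = £60
  Dairy2 to K: 75 × £4 = £300
  Dairy3 to K: 35 × £2 = £70
Total = 80 + 60 + 300 + 70 = £510.
(Supply check: Dairy1 ships 25; Dairy2 ships 75; Dairy3 ships 35.)

510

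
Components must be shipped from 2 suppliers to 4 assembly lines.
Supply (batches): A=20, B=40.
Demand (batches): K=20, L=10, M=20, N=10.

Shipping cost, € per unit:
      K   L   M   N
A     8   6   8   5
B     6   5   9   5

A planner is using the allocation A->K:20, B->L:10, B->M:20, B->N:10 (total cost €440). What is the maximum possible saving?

Current plan cost = 20·8 + 10·5 + 20·9 + 10·5 = €440.
Optimal plan:
  A to M: 20 × €8 = €160
  B to K: 20 × €6 = €120
  B to L: 10 × €5 = €50
  B to N: 10 × €5 = €50
Optimal cost = €380.
Saving = 440 − 380 = €60.

60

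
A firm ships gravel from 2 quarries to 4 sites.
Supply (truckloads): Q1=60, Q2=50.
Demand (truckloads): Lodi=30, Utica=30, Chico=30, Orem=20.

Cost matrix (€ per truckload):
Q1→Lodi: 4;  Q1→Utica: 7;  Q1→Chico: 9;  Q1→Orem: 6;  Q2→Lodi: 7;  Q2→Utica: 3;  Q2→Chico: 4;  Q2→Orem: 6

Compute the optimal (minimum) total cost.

490

Optimal allocation:
  Q1–Lodi: 30 × €4 = €120
  Q1–Utica: 10 × €7 = €70
  Q1–Orem: 20 × €6 = €120
  Q2–Utica: 20 × €3 = €60
  Q2–Chico: 30 × €4 = €120
Total = 120 + 70 + 120 + 60 + 120 = €490.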